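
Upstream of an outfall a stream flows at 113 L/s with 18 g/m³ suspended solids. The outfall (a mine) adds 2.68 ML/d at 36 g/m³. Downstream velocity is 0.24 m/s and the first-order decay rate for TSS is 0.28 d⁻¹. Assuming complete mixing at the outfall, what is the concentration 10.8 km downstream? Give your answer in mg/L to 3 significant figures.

2.68 ML/d = 0.03102 m³/s.
113 L/s = 0.113 m³/s.
After complete mixing, C₀ = (0.03102·36 + 0.113·18) / 0.144 = 21.88 mg/L.
Travel time t = 1.08e+04 m / 0.24 m/s = 4.5e+04 s = 0.5208 d.
C = 21.88·exp(−0.28·0.5208) = 21.88·0.8643 = 18.91 mg/L.

18.9 mg/L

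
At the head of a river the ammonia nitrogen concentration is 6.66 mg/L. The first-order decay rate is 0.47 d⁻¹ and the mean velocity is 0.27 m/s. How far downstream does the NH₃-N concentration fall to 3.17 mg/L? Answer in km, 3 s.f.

From C = C₀·e^(−kt), t = ln(C₀/C)/k = ln(6.66/3.17)/0.47 = 0.7424/0.47 = 1.58 d.
Distance = v·t = 0.27 m/s × 1.365e+05 s = 3.685e+04 m = 36.85 km.

36.8 km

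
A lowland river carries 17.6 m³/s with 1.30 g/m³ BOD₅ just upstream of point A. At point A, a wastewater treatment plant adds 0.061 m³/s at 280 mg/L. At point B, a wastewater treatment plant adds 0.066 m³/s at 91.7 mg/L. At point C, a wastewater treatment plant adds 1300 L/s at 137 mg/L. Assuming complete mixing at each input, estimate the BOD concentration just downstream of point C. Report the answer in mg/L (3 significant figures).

After input A: C = (17.6·1.3 + 0.061·280) / 17.66 = 2.263 mg/L.
After input B: C = (17.66·2.263 + 0.066·91.7) / 17.73 = 2.596 mg/L.
1300 L/s = 1.3 m³/s.
After input C: C = (17.73·2.596 + 1.3·137) / 19.03 = 11.78 mg/L.

11.8 mg/L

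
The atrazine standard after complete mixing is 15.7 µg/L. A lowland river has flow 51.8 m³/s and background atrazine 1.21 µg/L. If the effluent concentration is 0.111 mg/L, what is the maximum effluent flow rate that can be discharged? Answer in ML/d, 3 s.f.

1.21 µg/L = 0.00121 mg/L.
15.7 µg/L = 0.0157 mg/L.
Mass balance at complete mixing: C_std·(Q_w + Q_r) = Q_w·C_e + Q_r·C_b.
Rearranging, Q_w = Q_r·(C_std − C_b)/(C_e − C_std) = 51.8·(0.0157 − 0.00121) / (0.111 − 0.0157) = 7.876 m³/s.
= 680.5 ML/d.

680 ML/d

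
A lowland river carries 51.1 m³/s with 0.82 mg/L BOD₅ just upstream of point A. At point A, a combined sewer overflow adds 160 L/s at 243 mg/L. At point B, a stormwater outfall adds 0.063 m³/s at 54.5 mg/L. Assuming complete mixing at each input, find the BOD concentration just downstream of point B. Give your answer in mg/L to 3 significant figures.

160 L/s = 0.16 m³/s.
After input A: C = (51.1·0.82 + 0.16·243) / 51.26 = 1.576 mg/L.
After input B: C = (51.26·1.576 + 0.063·54.5) / 51.32 = 1.641 mg/L.

1.64 mg/L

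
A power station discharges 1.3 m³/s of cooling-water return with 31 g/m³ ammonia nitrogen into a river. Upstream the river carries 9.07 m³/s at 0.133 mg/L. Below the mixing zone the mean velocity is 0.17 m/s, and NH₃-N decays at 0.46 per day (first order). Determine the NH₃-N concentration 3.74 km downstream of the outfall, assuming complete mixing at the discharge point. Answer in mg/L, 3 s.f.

3.56 mg/L

After complete mixing, C₀ = (1.3·31 + 9.07·0.133) / 10.37 = 4.003 mg/L.
Travel time t = 3740 m / 0.17 m/s = 2.2e+04 s = 0.2546 d.
C = 4.003·exp(−0.46·0.2546) = 4.003·0.8895 = 3.56 mg/L.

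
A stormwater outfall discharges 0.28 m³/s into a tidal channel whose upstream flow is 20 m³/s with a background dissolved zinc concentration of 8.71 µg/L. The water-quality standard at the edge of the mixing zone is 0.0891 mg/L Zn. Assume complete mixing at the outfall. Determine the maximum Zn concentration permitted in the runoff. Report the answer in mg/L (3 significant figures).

8.71 µg/L = 0.00871 mg/L.
Mass balance: 0.0891·20.28 = 0.28·Cₑ + 20·0.00871.
Cₑ = (1.807 − 0.1742) / 0.28 = 5.831 mg/L.

5.83 mg/L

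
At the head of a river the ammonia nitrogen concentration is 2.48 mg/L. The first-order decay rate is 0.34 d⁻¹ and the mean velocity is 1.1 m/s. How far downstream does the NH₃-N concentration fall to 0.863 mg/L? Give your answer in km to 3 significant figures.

From C = C₀·e^(−kt), t = ln(C₀/C)/k = ln(2.48/0.863)/0.34 = 1.056/0.34 = 3.105 d.
Distance = v·t = 1.1 m/s × 2.682e+05 s = 2.951e+05 m = 295.1 km.

295 km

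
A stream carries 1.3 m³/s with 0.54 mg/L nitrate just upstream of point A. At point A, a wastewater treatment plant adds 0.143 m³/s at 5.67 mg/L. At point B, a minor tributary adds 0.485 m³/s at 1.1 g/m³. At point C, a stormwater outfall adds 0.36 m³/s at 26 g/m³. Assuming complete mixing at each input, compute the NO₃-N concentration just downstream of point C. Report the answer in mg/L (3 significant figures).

4.99 mg/L

After input A: C = (1.3·0.54 + 0.143·5.67) / 1.443 = 1.048 mg/L.
After input B: C = (1.443·1.048 + 0.485·1.1) / 1.928 = 1.061 mg/L.
After input C: C = (1.928·1.061 + 0.36·26) / 2.288 = 4.985 mg/L.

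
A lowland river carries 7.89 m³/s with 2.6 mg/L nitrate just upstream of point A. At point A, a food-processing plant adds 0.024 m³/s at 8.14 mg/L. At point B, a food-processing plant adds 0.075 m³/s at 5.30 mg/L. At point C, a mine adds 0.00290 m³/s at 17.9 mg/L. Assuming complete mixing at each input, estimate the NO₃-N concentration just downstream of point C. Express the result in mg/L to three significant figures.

After input A: C = (7.89·2.6 + 0.024·8.14) / 7.914 = 2.617 mg/L.
After input B: C = (7.914·2.617 + 0.075·5.3) / 7.989 = 2.642 mg/L.
After input C: C = (7.989·2.642 + 0.0029·17.9) / 7.992 = 2.648 mg/L.

2.65 mg/L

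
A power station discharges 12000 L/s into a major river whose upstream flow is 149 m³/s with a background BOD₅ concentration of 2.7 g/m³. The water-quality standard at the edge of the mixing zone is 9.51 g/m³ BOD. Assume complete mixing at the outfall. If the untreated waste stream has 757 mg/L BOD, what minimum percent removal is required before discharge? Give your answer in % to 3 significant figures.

12000 L/s = 12 m³/s.
Mass balance: 9.51·161 = 12·Cₑ + 149·2.7.
Cₑ = (1531 − 402.3) / 12 = 94.07 mg/L.
Required removal = 1 − 94.07/757 = 87.57 %.

87.6 %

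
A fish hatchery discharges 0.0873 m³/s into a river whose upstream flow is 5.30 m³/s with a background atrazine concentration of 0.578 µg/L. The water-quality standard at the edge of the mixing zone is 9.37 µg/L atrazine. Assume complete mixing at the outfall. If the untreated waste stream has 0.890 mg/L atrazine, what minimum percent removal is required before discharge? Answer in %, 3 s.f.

0.578 µg/L = 0.000578 mg/L.
9.37 µg/L = 0.00937 mg/L.
Mass balance: 0.00937·5.387 = 0.0873·Cₑ + 5.3·0.000578.
Cₑ = (0.05048 − 0.003063) / 0.0873 = 0.5431 mg/L.
Required removal = 1 − 0.5431/0.890 = 38.97 %.

39.0 %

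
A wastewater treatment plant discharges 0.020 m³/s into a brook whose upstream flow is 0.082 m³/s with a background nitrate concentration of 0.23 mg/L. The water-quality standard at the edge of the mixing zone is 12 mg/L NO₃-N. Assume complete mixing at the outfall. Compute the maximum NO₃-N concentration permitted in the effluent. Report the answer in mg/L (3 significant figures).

Mass balance: 12·0.102 = 0.02·Cₑ + 0.082·0.23.
Cₑ = (1.224 − 0.01886) / 0.02 = 60.26 mg/L.

60.3 mg/L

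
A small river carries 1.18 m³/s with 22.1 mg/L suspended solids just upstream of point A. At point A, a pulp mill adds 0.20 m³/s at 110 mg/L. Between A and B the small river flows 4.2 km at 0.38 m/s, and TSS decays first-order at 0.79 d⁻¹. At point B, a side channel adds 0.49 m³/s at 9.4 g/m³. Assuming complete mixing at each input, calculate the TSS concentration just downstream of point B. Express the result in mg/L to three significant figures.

25.7 mg/L

After input A: C = (1.18·22.1 + 0.2·110) / 1.38 = 34.84 mg/L.
Over the 4.2 km reach to input B (t = 1.105e+04 s = 0.1279 d), decay gives C = 34.84·exp(−0.79·0.1279) = 31.49 mg/L.
After input B: C = (1.38·31.49 + 0.49·9.4) / 1.87 = 25.7 mg/L.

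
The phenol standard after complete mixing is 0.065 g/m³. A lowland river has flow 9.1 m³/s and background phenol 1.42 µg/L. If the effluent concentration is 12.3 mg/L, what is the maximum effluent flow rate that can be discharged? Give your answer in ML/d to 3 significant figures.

1.42 µg/L = 0.00142 mg/L.
Mass balance at complete mixing: C_std·(Q_w + Q_r) = Q_w·C_e + Q_r·C_b.
Rearranging, Q_w = Q_r·(C_std − C_b)/(C_e − C_std) = 9.1·(0.065 − 0.00142) / (12.3 − 0.065) = 0.04729 m³/s.
= 4.086 ML/d.

4.09 ML/d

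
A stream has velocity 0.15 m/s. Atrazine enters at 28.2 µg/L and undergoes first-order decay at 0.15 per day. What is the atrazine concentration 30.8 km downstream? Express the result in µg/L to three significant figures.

Travel time t = 30.8 km / 0.15 m/s = 3.08e+04/0.15 = 2.053e+05 s = 2.377 d.
First-order decay: C = 28.2·exp(−0.15·2.377) = 28.2·0.7001 = 19.74 µg/L.

19.7 µg/L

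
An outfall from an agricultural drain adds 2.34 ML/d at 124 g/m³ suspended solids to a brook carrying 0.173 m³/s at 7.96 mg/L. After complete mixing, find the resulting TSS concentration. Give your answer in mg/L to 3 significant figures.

2.34 ML/d = 0.02708 m³/s.
By mass balance at complete mixing, C = (0.02708·124 + 0.173·7.96) / (0.02708 + 0.173) = 4.735/0.2001 = 23.67 mg/L.

23.7 mg/L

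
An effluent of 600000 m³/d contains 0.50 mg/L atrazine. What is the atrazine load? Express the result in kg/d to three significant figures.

300 kg/d

600000 m³/d = 6.944 m³/s.
Mass flux = Q·C = 6.944 m³/s × 0.5 g/m³ = 3.472 g/s.
= 3.472 g/s × 86.4 = 300 kg/d.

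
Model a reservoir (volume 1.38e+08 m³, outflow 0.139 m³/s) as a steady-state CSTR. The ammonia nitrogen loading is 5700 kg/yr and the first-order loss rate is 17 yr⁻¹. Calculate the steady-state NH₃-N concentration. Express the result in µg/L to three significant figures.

Outflow Q = 0.139 m³/s × 3.156e+07 s/yr = 4.387e+06 m³/yr.
Steady-state CSTR mass balance: W = Q·C + k·V·C, so C = W/(Q + kV).
Q + kV = 4.387e+06 + 17·1.38e+08 = 2.35e+09 m³/yr.
C = 5700/2.35e+09 = 2.425e-06 kg/m³ = 0.002425 mg/L = 2.425 µg/L.

2.43 µg/L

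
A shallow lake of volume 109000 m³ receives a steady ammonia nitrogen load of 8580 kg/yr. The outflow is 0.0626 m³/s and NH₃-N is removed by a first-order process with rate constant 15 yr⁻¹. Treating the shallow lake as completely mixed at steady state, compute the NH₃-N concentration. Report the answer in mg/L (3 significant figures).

Outflow Q = 0.0626 m³/s × 3.156e+07 s/yr = 1.976e+06 m³/yr.
Steady-state CSTR mass balance: W = Q·C + k·V·C, so C = W/(Q + kV).
Q + kV = 1.976e+06 + 15·109000 = 3.611e+06 m³/yr.
C = 8580/3.611e+06 = 0.002376 kg/m³ = 2.376 mg/L.

2.38 mg/L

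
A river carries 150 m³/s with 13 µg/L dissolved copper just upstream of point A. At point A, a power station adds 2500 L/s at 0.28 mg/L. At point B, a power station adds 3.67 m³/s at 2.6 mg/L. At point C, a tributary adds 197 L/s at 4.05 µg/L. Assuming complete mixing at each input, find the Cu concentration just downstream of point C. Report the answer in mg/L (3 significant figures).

0.0780 mg/L

13 µg/L = 0.013 mg/L.
2500 L/s = 2.5 m³/s.
After input A: C = (150·0.013 + 2.5·0.28) / 152.5 = 0.01738 mg/L.
After input B: C = (152.5·0.01738 + 3.67·2.6) / 156.2 = 0.07807 mg/L.
197 L/s = 0.197 m³/s.
4.05 µg/L = 0.00405 mg/L.
After input C: C = (156.2·0.07807 + 0.197·0.00405) / 156.4 = 0.07798 mg/L.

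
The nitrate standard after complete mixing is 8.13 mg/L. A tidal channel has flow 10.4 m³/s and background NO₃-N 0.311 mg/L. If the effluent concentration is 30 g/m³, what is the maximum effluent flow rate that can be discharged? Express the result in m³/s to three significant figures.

3.72 m³/s

Mass balance at complete mixing: C_std·(Q_w + Q_r) = Q_w·C_e + Q_r·C_b.
Rearranging, Q_w = Q_r·(C_std − C_b)/(C_e − C_std) = 10.4·(8.13 − 0.311) / (30 − 8.13) = 3.718 m³/s.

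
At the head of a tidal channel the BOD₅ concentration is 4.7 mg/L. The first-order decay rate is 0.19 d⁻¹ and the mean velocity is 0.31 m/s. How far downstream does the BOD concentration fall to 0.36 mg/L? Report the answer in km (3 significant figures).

From C = C₀·e^(−kt), t = ln(C₀/C)/k = ln(4.7/0.36)/0.19 = 2.569/0.19 = 13.52 d.
Distance = v·t = 0.31 m/s × 1.168e+06 s = 3.622e+05 m = 362.2 km.

362 km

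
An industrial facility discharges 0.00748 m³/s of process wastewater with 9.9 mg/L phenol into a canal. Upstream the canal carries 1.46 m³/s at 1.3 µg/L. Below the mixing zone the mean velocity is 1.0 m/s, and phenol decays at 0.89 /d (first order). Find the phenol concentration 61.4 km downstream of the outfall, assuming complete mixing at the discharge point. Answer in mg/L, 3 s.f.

1.3 µg/L = 0.0013 mg/L.
After complete mixing, C₀ = (0.00748·9.9 + 1.46·0.0013) / 1.467 = 0.05176 mg/L.
Travel time t = 6.14e+04 m / 1.0 m/s = 6.14e+04 s = 0.7106 d.
C = 0.05176·exp(−0.89·0.7106) = 0.05176·0.5313 = 0.0275 mg/L.

0.0275 mg/L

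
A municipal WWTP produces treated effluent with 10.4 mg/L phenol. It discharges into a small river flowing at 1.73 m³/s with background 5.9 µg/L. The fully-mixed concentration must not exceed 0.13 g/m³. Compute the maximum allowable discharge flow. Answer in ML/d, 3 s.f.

1.81 ML/d

5.9 µg/L = 0.0059 mg/L.
Mass balance at complete mixing: C_std·(Q_w + Q_r) = Q_w·C_e + Q_r·C_b.
Rearranging, Q_w = Q_r·(C_std − C_b)/(C_e − C_std) = 1.73·(0.13 − 0.0059) / (10.4 − 0.13) = 0.0209 m³/s.
= 1.806 ML/d.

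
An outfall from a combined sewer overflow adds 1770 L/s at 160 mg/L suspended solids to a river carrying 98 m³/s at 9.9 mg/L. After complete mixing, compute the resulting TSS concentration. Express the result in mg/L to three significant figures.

12.6 mg/L

1770 L/s = 1.77 m³/s.
Flow-weighted mixing gives C = (1.77·160 + 98·9.9) / (1.77 + 98) = 1253/99.77 = 12.56 mg/L.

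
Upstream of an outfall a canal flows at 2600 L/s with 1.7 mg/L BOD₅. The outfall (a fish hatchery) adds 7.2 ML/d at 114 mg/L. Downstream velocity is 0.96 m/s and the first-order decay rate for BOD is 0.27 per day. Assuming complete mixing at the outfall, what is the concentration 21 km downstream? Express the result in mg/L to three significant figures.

7.2 ML/d = 0.08333 m³/s.
2600 L/s = 2.6 m³/s.
After complete mixing, C₀ = (0.08333·114 + 2.6·1.7) / 2.683 = 5.188 mg/L.
Travel time t = 2.1e+04 m / 0.96 m/s = 2.188e+04 s = 0.2532 d.
C = 5.188·exp(−0.27·0.2532) = 5.188·0.9339 = 4.845 mg/L.

4.84 mg/L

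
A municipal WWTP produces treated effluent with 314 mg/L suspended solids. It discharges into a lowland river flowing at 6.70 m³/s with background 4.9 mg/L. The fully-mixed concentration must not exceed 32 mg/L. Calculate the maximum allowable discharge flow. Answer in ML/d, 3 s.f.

55.6 ML/d

Mass balance at complete mixing: C_std·(Q_w + Q_r) = Q_w·C_e + Q_r·C_b.
Rearranging, Q_w = Q_r·(C_std − C_b)/(C_e − C_std) = 6.70·(32 − 4.9) / (314 − 32) = 0.6439 m³/s.
= 55.63 ML/d.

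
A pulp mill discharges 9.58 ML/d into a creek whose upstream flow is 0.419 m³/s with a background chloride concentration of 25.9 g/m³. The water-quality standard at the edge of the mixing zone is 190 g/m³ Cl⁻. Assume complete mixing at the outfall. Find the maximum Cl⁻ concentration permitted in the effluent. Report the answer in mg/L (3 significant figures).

810 mg/L

9.58 ML/d = 0.1109 m³/s.
Mass balance: 190·0.5299 = 0.1109·Cₑ + 0.419·25.9.
Cₑ = (100.7 − 10.85) / 0.1109 = 810.1 mg/L.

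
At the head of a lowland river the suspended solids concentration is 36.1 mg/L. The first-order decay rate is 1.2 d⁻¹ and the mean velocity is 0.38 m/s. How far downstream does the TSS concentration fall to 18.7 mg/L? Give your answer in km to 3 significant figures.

From C = C₀·e^(−kt), t = ln(C₀/C)/k = ln(36.1/18.7)/1.2 = 0.6578/1.2 = 0.5481 d.
Distance = v·t = 0.38 m/s × 4.736e+04 s = 1.8e+04 m = 18 km.

18.0 km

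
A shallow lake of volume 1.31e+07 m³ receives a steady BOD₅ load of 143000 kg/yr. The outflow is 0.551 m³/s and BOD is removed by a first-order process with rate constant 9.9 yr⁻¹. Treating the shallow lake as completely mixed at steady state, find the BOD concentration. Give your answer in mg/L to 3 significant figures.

Outflow Q = 0.551 m³/s × 3.156e+07 s/yr = 1.739e+07 m³/yr.
Steady-state CSTR mass balance: W = Q·C + k·V·C, so C = W/(Q + kV).
Q + kV = 1.739e+07 + 9.9·1.31e+07 = 1.471e+08 m³/yr.
C = 143000/1.471e+08 = 0.0009723 kg/m³ = 0.9723 mg/L.

0.972 mg/L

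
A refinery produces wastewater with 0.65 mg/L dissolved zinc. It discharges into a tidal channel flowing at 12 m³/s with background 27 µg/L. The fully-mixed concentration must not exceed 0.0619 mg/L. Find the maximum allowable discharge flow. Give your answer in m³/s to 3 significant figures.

27 µg/L = 0.027 mg/L.
Mass balance at complete mixing: C_std·(Q_w + Q_r) = Q_w·C_e + Q_r·C_b.
Rearranging, Q_w = Q_r·(C_std − C_b)/(C_e − C_std) = 12·(0.0619 − 0.027) / (0.65 − 0.0619) = 0.7121 m³/s.

0.712 m³/s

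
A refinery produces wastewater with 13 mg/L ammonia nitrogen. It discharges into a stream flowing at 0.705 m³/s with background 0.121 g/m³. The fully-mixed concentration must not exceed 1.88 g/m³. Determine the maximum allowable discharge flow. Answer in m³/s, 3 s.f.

0.112 m³/s

Mass balance at complete mixing: C_std·(Q_w + Q_r) = Q_w·C_e + Q_r·C_b.
Rearranging, Q_w = Q_r·(C_std − C_b)/(C_e − C_std) = 0.705·(1.88 − 0.121) / (13 − 1.88) = 0.1115 m³/s.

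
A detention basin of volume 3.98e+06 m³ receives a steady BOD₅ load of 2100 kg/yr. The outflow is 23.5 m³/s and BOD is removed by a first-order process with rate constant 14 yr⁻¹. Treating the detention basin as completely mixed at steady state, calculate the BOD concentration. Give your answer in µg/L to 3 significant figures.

2.63 µg/L

Outflow Q = 23.5 m³/s × 3.156e+07 s/yr = 7.416e+08 m³/yr.
Steady-state CSTR mass balance: W = Q·C + k·V·C, so C = W/(Q + kV).
Q + kV = 7.416e+08 + 14·3.98e+06 = 7.973e+08 m³/yr.
C = 2100/7.973e+08 = 2.634e-06 kg/m³ = 0.002634 mg/L = 2.634 µg/L.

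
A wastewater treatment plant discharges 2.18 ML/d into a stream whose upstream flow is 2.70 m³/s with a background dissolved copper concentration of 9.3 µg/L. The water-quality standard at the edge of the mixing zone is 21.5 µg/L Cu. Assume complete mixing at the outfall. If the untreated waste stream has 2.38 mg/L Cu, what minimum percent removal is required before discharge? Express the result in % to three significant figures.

44.2 %

2.18 ML/d = 0.02523 m³/s.
9.3 µg/L = 0.0093 mg/L.
21.5 µg/L = 0.0215 mg/L.
Mass balance: 0.0215·2.725 = 0.02523·Cₑ + 2.7·0.0093.
Cₑ = (0.05859 − 0.02511) / 0.02523 = 1.327 mg/L.
Required removal = 1 − 1.327/2.38 = 44.24 %.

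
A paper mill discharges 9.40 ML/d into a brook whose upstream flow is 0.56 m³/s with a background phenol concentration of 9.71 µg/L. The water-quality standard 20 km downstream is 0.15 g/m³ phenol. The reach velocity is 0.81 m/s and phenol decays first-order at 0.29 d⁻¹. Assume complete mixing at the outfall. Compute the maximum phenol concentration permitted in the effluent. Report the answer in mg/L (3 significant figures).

9.40 ML/d = 0.1088 m³/s.
9.71 µg/L = 0.00971 mg/L.
Travel time to the compliance point: t = 2e+04/0.81 = 2.469e+04 s = 0.2858 d; decay factor exp(−0.29·0.2858) = 0.9205.
So the concentration just after mixing may be at most 0.15/0.9205 = 0.163 mg/L.
Mass balance: 0.163·0.6688 = 0.1088·Cₑ + 0.56·0.00971.
Cₑ = (0.109 − 0.005438) / 0.1088 = 0.9518 mg/L.

0.952 mg/L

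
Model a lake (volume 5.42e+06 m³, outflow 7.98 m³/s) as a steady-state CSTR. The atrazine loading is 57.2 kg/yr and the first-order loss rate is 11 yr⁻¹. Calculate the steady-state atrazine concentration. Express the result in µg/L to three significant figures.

Outflow Q = 7.98 m³/s × 3.156e+07 s/yr = 2.518e+08 m³/yr.
Steady-state CSTR mass balance: W = Q·C + k·V·C, so C = W/(Q + kV).
Q + kV = 2.518e+08 + 11·5.42e+06 = 3.114e+08 m³/yr.
C = 57.2/3.114e+08 = 1.837e-07 kg/m³ = 0.0001837 mg/L = 0.1837 µg/L.

0.184 µg/L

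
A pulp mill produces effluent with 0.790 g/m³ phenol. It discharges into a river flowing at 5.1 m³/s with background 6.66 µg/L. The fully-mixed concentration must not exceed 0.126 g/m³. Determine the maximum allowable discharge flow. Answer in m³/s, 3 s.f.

6.66 µg/L = 0.00666 mg/L.
Mass balance at complete mixing: C_std·(Q_w + Q_r) = Q_w·C_e + Q_r·C_b.
Rearranging, Q_w = Q_r·(C_std − C_b)/(C_e − C_std) = 5.1·(0.126 − 0.00666) / (0.79 − 0.126) = 0.9166 m³/s.

0.917 m³/s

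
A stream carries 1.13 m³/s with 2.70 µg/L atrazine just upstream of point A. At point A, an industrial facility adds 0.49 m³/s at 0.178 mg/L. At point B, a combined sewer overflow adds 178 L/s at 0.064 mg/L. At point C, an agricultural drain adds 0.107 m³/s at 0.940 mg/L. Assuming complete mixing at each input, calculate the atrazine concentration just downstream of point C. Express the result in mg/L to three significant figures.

2.70 µg/L = 0.0027 mg/L.
After input A: C = (1.13·0.0027 + 0.49·0.178) / 1.62 = 0.05572 mg/L.
178 L/s = 0.178 m³/s.
After input B: C = (1.62·0.05572 + 0.178·0.064) / 1.798 = 0.05654 mg/L.
After input C: C = (1.798·0.05654 + 0.107·0.94) / 1.905 = 0.1062 mg/L.

0.106 mg/L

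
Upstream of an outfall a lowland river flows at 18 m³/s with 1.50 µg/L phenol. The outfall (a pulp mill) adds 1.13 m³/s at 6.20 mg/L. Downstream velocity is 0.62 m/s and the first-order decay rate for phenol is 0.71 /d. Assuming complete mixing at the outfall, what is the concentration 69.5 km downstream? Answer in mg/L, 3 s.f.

0.146 mg/L

1.50 µg/L = 0.0015 mg/L.
After complete mixing, C₀ = (1.13·6.2 + 18·0.0015) / 19.13 = 0.3676 mg/L.
Travel time t = 6.95e+04 m / 0.62 m/s = 1.121e+05 s = 1.297 d.
C = 0.3676·exp(−0.71·1.297) = 0.3676·0.3981 = 0.1463 mg/L.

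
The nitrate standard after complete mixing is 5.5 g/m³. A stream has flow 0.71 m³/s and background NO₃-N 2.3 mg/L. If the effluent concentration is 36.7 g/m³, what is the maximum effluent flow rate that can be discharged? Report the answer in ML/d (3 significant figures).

Mass balance at complete mixing: C_std·(Q_w + Q_r) = Q_w·C_e + Q_r·C_b.
Rearranging, Q_w = Q_r·(C_std − C_b)/(C_e − C_std) = 0.71·(5.5 − 2.3) / (36.7 − 5.5) = 0.07282 m³/s.
= 6.292 ML/d.

6.29 ML/d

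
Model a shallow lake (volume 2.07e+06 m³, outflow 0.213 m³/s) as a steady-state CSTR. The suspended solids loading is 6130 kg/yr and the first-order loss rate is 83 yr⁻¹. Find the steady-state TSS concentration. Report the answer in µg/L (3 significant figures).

Outflow Q = 0.213 m³/s × 3.156e+07 s/yr = 6.722e+06 m³/yr.
Steady-state CSTR mass balance: W = Q·C + k·V·C, so C = W/(Q + kV).
Q + kV = 6.722e+06 + 83·2.07e+06 = 1.785e+08 m³/yr.
C = 6130/1.785e+08 = 3.434e-05 kg/m³ = 0.03434 mg/L = 34.34 µg/L.

34.3 µg/L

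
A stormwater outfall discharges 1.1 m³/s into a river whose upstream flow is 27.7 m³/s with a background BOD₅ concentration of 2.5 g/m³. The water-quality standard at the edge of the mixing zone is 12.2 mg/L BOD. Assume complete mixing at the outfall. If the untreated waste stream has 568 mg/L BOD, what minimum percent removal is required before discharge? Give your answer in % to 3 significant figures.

Mass balance: 12.2·28.8 = 1.1·Cₑ + 27.7·2.5.
Cₑ = (351.4 − 69.25) / 1.1 = 256.5 mg/L.
Required removal = 1 − 256.5/568 = 54.85 %.

54.8 %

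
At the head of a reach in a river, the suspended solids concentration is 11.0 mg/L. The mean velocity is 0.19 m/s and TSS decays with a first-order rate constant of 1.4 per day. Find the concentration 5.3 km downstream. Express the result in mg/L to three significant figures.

Travel time t = 5.3 km / 0.19 m/s = 5300/0.19 = 2.789e+04 s = 0.3229 d.
First-order decay: C = 11.0·exp(−1.4·0.3229) = 11.0·0.6364 = 7 mg/L.

7.00 mg/L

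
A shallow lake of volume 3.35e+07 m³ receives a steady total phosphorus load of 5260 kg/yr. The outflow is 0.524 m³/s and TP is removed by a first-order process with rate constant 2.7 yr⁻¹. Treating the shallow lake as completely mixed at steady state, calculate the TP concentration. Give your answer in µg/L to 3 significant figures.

49.2 µg/L

Outflow Q = 0.524 m³/s × 3.156e+07 s/yr = 1.654e+07 m³/yr.
Steady-state CSTR mass balance: W = Q·C + k·V·C, so C = W/(Q + kV).
Q + kV = 1.654e+07 + 2.7·3.35e+07 = 1.07e+08 m³/yr.
C = 5260/1.07e+08 = 4.917e-05 kg/m³ = 0.04917 mg/L = 49.17 µg/L.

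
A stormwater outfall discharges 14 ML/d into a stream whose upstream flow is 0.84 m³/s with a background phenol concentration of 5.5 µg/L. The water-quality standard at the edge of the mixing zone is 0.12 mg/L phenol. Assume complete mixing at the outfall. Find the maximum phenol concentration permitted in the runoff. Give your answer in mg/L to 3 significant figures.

14 ML/d = 0.162 m³/s.
5.5 µg/L = 0.0055 mg/L.
Mass balance: 0.12·1.002 = 0.162·Cₑ + 0.84·0.0055.
Cₑ = (0.1202 − 0.00462) / 0.162 = 0.7136 mg/L.

0.714 mg/L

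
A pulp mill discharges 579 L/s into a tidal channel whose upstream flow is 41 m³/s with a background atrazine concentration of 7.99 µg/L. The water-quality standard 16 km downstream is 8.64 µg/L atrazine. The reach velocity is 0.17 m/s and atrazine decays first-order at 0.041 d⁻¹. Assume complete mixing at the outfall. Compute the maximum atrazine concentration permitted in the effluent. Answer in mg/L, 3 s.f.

579 L/s = 0.579 m³/s.
7.99 µg/L = 0.00799 mg/L.
8.64 µg/L = 0.00864 mg/L.
Travel time to the compliance point: t = 1.6e+04/0.17 = 9.412e+04 s = 1.089 d; decay factor exp(−0.041·1.089) = 0.9563.
So the concentration just after mixing may be at most 0.00864/0.9563 = 0.009035 mg/L.
Mass balance: 0.009035·41.58 = 0.579·Cₑ + 41·0.00799.
Cₑ = (0.3757 − 0.3276) / 0.579 = 0.08301 mg/L.

0.0830 mg/L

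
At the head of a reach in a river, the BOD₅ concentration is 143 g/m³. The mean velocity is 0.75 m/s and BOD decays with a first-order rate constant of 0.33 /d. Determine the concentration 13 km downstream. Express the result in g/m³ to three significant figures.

134 g/m³

Travel time t = 13 km / 0.75 m/s = 1.3e+04/0.75 = 1.733e+04 s = 0.2006 d.
First-order decay: C = 143·exp(−0.33·0.2006) = 143·0.9359 = 133.8 g/m³.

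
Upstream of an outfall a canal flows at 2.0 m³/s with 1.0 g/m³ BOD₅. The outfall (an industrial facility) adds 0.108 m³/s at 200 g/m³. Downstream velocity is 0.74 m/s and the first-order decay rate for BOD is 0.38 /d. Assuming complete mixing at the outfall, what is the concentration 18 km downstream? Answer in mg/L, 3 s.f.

After complete mixing, C₀ = (0.108·200 + 2·1) / 2.108 = 11.2 mg/L.
Travel time t = 1.8e+04 m / 0.74 m/s = 2.432e+04 s = 0.2815 d.
C = 11.2·exp(−0.38·0.2815) = 11.2·0.8985 = 10.06 mg/L.

10.1 mg/L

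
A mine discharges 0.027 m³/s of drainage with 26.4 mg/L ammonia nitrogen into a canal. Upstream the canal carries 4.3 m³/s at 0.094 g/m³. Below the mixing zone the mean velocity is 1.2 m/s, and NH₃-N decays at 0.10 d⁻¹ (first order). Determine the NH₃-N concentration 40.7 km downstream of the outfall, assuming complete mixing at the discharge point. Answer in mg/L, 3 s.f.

0.248 mg/L

After complete mixing, C₀ = (0.027·26.4 + 4.3·0.094) / 4.327 = 0.2581 mg/L.
Travel time t = 4.07e+04 m / 1.2 m/s = 3.392e+04 s = 0.3926 d.
C = 0.2581·exp(−0.10·0.3926) = 0.2581·0.9615 = 0.2482 mg/L.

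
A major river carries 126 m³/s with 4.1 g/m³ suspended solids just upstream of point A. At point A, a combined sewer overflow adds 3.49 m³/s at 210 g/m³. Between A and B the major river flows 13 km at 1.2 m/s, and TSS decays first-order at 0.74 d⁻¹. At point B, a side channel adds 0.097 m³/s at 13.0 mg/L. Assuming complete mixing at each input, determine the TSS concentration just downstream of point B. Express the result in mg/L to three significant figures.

8.80 mg/L

After input A: C = (126·4.1 + 3.49·210) / 129.5 = 9.649 mg/L.
Over the 13 km reach to input B (t = 1.083e+04 s = 0.1254 d), decay gives C = 9.649·exp(−0.74·0.1254) = 8.794 mg/L.
After input B: C = (129.5·8.794 + 0.097·13) / 129.6 = 8.797 mg/L.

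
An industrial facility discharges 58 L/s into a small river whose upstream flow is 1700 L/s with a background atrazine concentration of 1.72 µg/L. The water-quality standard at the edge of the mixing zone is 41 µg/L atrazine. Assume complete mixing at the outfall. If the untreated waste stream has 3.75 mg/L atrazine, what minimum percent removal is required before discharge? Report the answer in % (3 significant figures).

68.2 %

58 L/s = 0.058 m³/s.
1700 L/s = 1.7 m³/s.
1.72 µg/L = 0.00172 mg/L.
41 µg/L = 0.041 mg/L.
Mass balance: 0.041·1.758 = 0.058·Cₑ + 1.7·0.00172.
Cₑ = (0.07208 − 0.002924) / 0.058 = 1.192 mg/L.
Required removal = 1 − 1.192/3.75 = 68.21 %.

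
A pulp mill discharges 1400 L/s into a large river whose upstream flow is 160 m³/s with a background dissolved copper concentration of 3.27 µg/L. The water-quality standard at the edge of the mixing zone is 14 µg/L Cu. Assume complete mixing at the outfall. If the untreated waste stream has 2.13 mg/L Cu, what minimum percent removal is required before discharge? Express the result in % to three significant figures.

41.8 %

1400 L/s = 1.4 m³/s.
3.27 µg/L = 0.00327 mg/L.
14 µg/L = 0.014 mg/L.
Mass balance: 0.014·161.4 = 1.4·Cₑ + 160·0.00327.
Cₑ = (2.26 − 0.5232) / 1.4 = 1.24 mg/L.
Required removal = 1 − 1.24/2.13 = 41.77 %.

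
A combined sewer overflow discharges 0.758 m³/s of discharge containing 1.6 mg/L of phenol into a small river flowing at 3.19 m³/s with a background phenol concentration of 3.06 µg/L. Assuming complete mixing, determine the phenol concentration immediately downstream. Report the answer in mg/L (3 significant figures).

0.310 mg/L

3.06 µg/L = 0.00306 mg/L.
Conservation of mass across the mixing zone: C = (0.758·1.6 + 3.19·0.00306) / (0.758 + 3.19) = 1.223/3.948 = 0.3097 mg/L.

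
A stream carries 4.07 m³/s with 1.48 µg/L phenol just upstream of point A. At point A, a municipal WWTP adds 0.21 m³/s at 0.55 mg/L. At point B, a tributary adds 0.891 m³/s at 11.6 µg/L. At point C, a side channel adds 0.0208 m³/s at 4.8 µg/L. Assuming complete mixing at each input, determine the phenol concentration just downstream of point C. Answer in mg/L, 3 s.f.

1.48 µg/L = 0.00148 mg/L.
After input A: C = (4.07·0.00148 + 0.21·0.55) / 4.28 = 0.02839 mg/L.
11.6 µg/L = 0.0116 mg/L.
After input B: C = (4.28·0.02839 + 0.891·0.0116) / 5.171 = 0.0255 mg/L.
4.8 µg/L = 0.0048 mg/L.
After input C: C = (5.171·0.0255 + 0.0208·0.0048) / 5.192 = 0.02542 mg/L.

0.0254 mg/L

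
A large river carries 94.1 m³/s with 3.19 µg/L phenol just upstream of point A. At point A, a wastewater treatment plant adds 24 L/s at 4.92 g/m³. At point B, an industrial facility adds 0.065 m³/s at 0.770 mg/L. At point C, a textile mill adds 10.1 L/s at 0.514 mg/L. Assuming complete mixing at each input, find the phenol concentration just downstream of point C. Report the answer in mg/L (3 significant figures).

0.00503 mg/L

3.19 µg/L = 0.00319 mg/L.
24 L/s = 0.024 m³/s.
After input A: C = (94.1·0.00319 + 0.024·4.92) / 94.12 = 0.004444 mg/L.
After input B: C = (94.12·0.004444 + 0.065·0.77) / 94.19 = 0.004972 mg/L.
10.1 L/s = 0.0101 m³/s.
After input C: C = (94.19·0.004972 + 0.0101·0.514) / 94.2 = 0.005027 mg/L.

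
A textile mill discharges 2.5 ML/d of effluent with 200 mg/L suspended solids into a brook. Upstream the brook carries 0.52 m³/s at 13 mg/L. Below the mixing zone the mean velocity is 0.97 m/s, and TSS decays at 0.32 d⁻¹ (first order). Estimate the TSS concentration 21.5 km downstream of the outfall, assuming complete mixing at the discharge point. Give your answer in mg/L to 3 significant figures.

21.1 mg/L

2.5 ML/d = 0.02894 m³/s.
After complete mixing, C₀ = (0.02894·200 + 0.52·13) / 0.5489 = 22.86 mg/L.
Travel time t = 2.15e+04 m / 0.97 m/s = 2.216e+04 s = 0.2565 d.
C = 22.86·exp(−0.32·0.2565) = 22.86·0.9212 = 21.06 mg/L.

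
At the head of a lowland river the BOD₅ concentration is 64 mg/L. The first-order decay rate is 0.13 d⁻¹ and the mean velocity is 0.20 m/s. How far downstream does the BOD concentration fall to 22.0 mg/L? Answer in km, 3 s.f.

142 km

From C = C₀·e^(−kt), t = ln(C₀/C)/k = ln(64/22.0)/0.13 = 1.068/0.13 = 8.214 d.
Distance = v·t = 0.20 m/s × 7.097e+05 s = 1.419e+05 m = 141.9 km.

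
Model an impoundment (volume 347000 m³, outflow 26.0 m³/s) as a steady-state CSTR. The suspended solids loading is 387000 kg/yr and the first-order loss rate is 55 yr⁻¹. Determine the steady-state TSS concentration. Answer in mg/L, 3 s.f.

Outflow Q = 26.0 m³/s × 3.156e+07 s/yr = 8.205e+08 m³/yr.
Steady-state CSTR mass balance: W = Q·C + k·V·C, so C = W/(Q + kV).
Q + kV = 8.205e+08 + 55·347000 = 8.396e+08 m³/yr.
C = 387000/8.396e+08 = 0.0004609 kg/m³ = 0.4609 mg/L.

0.461 mg/L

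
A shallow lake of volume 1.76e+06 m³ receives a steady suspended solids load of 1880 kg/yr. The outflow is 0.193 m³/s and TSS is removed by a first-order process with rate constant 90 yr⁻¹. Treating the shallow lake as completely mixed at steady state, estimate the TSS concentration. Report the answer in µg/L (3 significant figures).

Outflow Q = 0.193 m³/s × 3.156e+07 s/yr = 6.091e+06 m³/yr.
Steady-state CSTR mass balance: W = Q·C + k·V·C, so C = W/(Q + kV).
Q + kV = 6.091e+06 + 90·1.76e+06 = 1.645e+08 m³/yr.
C = 1880/1.645e+08 = 1.143e-05 kg/m³ = 0.01143 mg/L = 11.43 µg/L.

11.4 µg/L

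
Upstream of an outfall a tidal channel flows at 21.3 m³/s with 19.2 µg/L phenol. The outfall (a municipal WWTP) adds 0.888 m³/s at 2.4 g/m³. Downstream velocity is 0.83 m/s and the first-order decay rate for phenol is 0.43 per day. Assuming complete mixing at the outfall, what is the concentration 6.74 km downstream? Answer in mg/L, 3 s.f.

19.2 µg/L = 0.0192 mg/L.
After complete mixing, C₀ = (0.888·2.4 + 21.3·0.0192) / 22.19 = 0.1145 mg/L.
Travel time t = 6740 m / 0.83 m/s = 8120 s = 0.09399 d.
C = 0.1145·exp(−0.43·0.09399) = 0.1145·0.9604 = 0.1099 mg/L.

0.110 mg/L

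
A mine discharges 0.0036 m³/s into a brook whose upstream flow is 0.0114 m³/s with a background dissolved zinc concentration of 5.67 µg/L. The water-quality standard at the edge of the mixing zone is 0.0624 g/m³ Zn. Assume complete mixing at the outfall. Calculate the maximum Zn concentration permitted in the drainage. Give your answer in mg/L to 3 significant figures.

5.67 µg/L = 0.00567 mg/L.
Mass balance: 0.0624·0.015 = 0.0036·Cₑ + 0.0114·0.00567.
Cₑ = (0.000936 − 6.464e-05) / 0.0036 = 0.242 mg/L.

0.242 mg/L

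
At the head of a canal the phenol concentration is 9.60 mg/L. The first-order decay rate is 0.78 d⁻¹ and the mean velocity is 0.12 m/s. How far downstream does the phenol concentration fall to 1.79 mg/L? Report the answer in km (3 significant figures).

From C = C₀·e^(−kt), t = ln(C₀/C)/k = ln(9.60/1.79)/0.78 = 1.68/0.78 = 2.153 d.
Distance = v·t = 0.12 m/s × 1.86e+05 s = 2.233e+04 m = 22.33 km.

22.3 km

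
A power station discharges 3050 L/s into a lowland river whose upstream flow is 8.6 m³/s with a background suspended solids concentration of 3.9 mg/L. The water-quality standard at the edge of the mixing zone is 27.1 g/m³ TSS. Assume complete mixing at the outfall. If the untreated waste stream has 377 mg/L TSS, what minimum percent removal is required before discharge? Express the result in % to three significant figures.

75.5 %

3050 L/s = 3.05 m³/s.
Mass balance: 27.1·11.65 = 3.05·Cₑ + 8.6·3.9.
Cₑ = (315.7 − 33.54) / 3.05 = 92.52 mg/L.
Required removal = 1 − 92.52/377 = 75.46 %.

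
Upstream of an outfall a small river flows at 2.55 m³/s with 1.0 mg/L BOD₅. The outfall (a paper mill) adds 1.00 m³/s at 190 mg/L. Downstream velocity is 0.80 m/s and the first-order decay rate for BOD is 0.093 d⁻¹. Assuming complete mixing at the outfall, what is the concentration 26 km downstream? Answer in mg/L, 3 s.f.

After complete mixing, C₀ = (1·190 + 2.55·1) / 3.55 = 54.24 mg/L.
Travel time t = 2.6e+04 m / 0.80 m/s = 3.25e+04 s = 0.3762 d.
C = 54.24·exp(−0.093·0.3762) = 54.24·0.9656 = 52.37 mg/L.

52.4 mg/L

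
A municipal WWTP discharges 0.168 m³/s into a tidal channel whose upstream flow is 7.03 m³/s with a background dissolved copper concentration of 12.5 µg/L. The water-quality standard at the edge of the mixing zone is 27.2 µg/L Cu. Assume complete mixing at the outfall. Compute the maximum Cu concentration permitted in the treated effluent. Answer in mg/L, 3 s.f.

0.642 mg/L

12.5 µg/L = 0.0125 mg/L.
27.2 µg/L = 0.0272 mg/L.
Mass balance: 0.0272·7.198 = 0.168·Cₑ + 7.03·0.0125.
Cₑ = (0.1958 − 0.08788) / 0.168 = 0.6423 mg/L.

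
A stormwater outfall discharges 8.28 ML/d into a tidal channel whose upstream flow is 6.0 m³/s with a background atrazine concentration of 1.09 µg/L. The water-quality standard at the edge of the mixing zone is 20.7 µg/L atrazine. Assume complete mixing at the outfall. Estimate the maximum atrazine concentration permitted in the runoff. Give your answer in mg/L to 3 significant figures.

8.28 ML/d = 0.09583 m³/s.
1.09 µg/L = 0.00109 mg/L.
20.7 µg/L = 0.0207 mg/L.
Mass balance: 0.0207·6.096 = 0.09583·Cₑ + 6·0.00109.
Cₑ = (0.1262 − 0.00654) / 0.09583 = 1.248 mg/L.

1.25 mg/L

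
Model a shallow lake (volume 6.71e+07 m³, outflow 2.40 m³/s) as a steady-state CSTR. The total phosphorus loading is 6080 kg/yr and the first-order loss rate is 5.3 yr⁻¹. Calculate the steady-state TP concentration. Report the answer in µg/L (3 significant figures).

14.1 µg/L

Outflow Q = 2.40 m³/s × 3.156e+07 s/yr = 7.574e+07 m³/yr.
Steady-state CSTR mass balance: W = Q·C + k·V·C, so C = W/(Q + kV).
Q + kV = 7.574e+07 + 5.3·6.71e+07 = 4.314e+08 m³/yr.
C = 6080/4.314e+08 = 1.409e-05 kg/m³ = 0.01409 mg/L = 14.09 µg/L.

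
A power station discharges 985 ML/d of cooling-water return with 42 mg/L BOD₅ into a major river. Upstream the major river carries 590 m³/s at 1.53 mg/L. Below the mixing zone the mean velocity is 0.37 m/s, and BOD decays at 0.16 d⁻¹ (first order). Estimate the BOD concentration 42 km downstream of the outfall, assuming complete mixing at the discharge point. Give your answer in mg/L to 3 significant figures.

1.86 mg/L

985 ML/d = 11.4 m³/s.
After complete mixing, C₀ = (11.4·42 + 590·1.53) / 601.4 = 2.297 mg/L.
Travel time t = 4.2e+04 m / 0.37 m/s = 1.135e+05 s = 1.314 d.
C = 2.297·exp(−0.16·1.314) = 2.297·0.8104 = 1.862 mg/L.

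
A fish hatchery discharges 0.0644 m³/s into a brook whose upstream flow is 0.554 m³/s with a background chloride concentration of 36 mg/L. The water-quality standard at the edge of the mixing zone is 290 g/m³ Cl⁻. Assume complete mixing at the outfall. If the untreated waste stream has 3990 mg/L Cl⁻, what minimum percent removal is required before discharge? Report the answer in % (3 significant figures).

38.0 %

Mass balance: 290·0.6184 = 0.0644·Cₑ + 0.554·36.
Cₑ = (179.3 − 19.94) / 0.0644 = 2475 mg/L.
Required removal = 1 − 2475/3990 = 37.97 %.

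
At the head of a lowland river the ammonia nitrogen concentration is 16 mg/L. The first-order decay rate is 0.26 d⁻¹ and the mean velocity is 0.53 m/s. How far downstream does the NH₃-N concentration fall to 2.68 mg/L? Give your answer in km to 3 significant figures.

315 km

From C = C₀·e^(−kt), t = ln(C₀/C)/k = ln(16/2.68)/0.26 = 1.787/0.26 = 6.872 d.
Distance = v·t = 0.53 m/s × 5.938e+05 s = 3.147e+05 m = 314.7 km.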